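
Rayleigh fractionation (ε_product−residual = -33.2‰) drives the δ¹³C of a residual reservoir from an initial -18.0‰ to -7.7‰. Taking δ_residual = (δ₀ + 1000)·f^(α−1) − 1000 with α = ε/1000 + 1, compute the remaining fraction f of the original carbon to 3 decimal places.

α − 1 = ε/1000 = -0.0332
(δ_res + 1000)/(δ₀ + 1000) = (-7.7 + 1000)/(-18.0 + 1000) = 992.3/982.0 = 1.010489
f = 1.010489^(1/-0.0332) = exp(ln(1.010489)/-0.0332) = exp(0.01043/-0.0332)
f = exp(-0.3143) = 0.7303

0.730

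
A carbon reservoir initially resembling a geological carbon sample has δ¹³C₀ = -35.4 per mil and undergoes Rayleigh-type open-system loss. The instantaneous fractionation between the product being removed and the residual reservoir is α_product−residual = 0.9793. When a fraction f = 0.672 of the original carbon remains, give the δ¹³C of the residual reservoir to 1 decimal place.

-27.4 per mil

Rayleigh residual: δ_res = (δ₀ + 1000)·f^(α−1) − 1000
α − 1 = -0.02070
f^(α−1) = 0.672^(-0.02070) = 1.008262
δ_res = (-35.4 + 1000) × 1.008262 − 1000 = 972.570 − 1000 = -27.43 per mil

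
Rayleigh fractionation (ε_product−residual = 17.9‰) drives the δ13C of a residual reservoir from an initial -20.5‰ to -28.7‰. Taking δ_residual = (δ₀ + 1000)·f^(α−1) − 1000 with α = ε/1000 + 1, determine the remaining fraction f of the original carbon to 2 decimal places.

0.63

α − 1 = ε/1000 = 0.0179
(δ_res + 1000)/(δ₀ + 1000) = (-28.7 + 1000)/(-20.5 + 1000) = 971.3/979.5 = 0.991628
f = 0.991628^(1/0.0179) = exp(ln(0.991628)/0.0179) = exp(-0.00841/0.0179)
f = exp(-0.4697) = 0.6252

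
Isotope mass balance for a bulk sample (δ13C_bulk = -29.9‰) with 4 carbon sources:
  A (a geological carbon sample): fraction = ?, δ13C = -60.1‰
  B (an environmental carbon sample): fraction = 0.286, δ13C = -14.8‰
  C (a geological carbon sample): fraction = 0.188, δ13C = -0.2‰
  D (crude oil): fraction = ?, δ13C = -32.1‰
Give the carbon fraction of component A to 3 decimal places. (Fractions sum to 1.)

Let f_A and f_D be the unknown fractions; fractions sum to 1 so f_A + f_D = 0.526.
Mass balance: Σ fᵢ·δᵢ = δ_bulk ⇒ f_A·(-60.1) + f_D·(-32.1) = -29.9 − (-4.270) = -25.630
Substitute f_D = 0.526 − f_A:
f_A·(-60.1 − -32.1) = -25.630 − 0.526×(-32.1) = -8.745
f_A = -8.745 / -28.0 = 0.3123

0.312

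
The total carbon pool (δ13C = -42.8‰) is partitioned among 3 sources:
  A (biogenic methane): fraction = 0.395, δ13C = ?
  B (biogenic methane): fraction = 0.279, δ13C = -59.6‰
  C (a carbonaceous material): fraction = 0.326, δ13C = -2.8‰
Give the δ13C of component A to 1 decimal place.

Isotope mass balance: δ_bulk = Σ fᵢ·δᵢ.
-42.8 = 0.395×δ_A + 0.279×(-59.6) + 0.326×(-2.8)
0.395·δ_A = -42.8 − (-17.541) = -25.259
δ_A = -25.259 / 0.395 = -63.95‰

-63.9‰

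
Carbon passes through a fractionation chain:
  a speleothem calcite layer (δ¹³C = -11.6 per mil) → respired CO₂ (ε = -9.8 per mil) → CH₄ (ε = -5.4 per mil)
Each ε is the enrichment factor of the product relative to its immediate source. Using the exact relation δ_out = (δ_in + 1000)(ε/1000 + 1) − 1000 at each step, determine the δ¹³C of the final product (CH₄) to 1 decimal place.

step 1: δ = (-11.60 + 1000)·(-9.8/1000 + 1) − 1000 = -21.29 per mil
step 2: δ = (-21.29 + 1000)·(-5.4/1000 + 1) − 1000 = -26.57 per mil

-26.6 per mil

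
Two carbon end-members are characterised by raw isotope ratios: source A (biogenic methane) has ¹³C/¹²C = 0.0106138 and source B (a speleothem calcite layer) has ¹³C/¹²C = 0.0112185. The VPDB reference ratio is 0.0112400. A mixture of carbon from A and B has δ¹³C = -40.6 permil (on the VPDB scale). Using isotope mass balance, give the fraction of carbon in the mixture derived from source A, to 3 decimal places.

δ_A = (0.0106138/0.0112400 − 1)×1000 = (0.944288 − 1)×1000 = -55.712 permil
δ_B = (0.0112185/0.0112400 − 1)×1000 = (0.998087 − 1)×1000 = -1.913 permil
f_A = (δ_mix − δ_B)/(δ_A − δ_B) = (-40.6 − (-1.913))/(-55.712 − (-1.913))
f_A = -38.687 / -53.799 = 0.7191

0.719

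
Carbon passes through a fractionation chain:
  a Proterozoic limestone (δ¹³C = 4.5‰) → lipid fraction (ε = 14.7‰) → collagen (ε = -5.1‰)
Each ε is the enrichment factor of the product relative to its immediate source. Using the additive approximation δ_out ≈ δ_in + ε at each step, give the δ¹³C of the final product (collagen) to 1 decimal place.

step 1: δ ≈ 4.5 + (14.7) = 19.2‰
step 2: δ ≈ 19.2 + (-5.1) = 14.1‰

14.1‰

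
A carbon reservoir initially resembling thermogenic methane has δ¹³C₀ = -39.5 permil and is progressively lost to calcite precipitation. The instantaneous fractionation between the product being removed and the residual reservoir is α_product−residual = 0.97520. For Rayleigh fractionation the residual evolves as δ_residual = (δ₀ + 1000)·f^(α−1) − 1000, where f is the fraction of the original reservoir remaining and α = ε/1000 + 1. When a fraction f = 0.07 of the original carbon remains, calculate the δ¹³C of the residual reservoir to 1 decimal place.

Rayleigh residual: δ_res = (δ₀ + 1000)·f^(α−1) − 1000
α − 1 = -0.02480
f^(α−1) = 0.07^(-0.02480) = 1.068173
δ_res = (-39.5 + 1000) × 1.068173 − 1000 = 1025.980 − 1000 = 25.98 permil

26.0 permil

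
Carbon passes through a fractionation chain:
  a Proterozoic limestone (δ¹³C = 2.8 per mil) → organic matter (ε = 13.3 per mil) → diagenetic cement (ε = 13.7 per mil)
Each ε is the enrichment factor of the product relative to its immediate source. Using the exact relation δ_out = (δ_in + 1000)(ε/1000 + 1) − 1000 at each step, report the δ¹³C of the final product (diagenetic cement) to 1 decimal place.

30.1 per mil

step 1: δ = (2.80 + 1000)·(13.3/1000 + 1) − 1000 = 16.14 per mil
step 2: δ = (16.14 + 1000)·(13.7/1000 + 1) − 1000 = 30.06 per mil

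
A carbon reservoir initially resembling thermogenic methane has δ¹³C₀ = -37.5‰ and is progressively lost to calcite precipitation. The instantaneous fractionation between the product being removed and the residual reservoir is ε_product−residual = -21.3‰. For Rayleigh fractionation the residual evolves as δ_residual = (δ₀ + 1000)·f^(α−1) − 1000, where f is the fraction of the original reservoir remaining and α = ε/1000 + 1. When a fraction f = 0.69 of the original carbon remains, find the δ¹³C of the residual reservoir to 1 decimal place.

Rayleigh residual: δ_res = (δ₀ + 1000)·f^(α−1) − 1000
α = ε/1000 + 1 = 0.97870, so α − 1 = -0.02130
f^(α−1) = 0.69^(-0.02130) = 1.007935
δ_res = (-37.5 + 1000) × 1.007935 − 1000 = 970.137 − 1000 = -29.86‰

-29.9‰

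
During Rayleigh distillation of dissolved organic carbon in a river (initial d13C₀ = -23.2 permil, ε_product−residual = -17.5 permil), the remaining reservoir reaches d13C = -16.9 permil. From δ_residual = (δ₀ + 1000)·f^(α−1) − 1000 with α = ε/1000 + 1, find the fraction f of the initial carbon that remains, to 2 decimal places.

0.69

α − 1 = ε/1000 = -0.0175
(δ_res + 1000)/(δ₀ + 1000) = (-16.9 + 1000)/(-23.2 + 1000) = 983.1/976.8 = 1.006450
f = 1.006450^(1/-0.0175) = exp(ln(1.006450)/-0.0175) = exp(0.00643/-0.0175)
f = exp(-0.3674) = 0.6926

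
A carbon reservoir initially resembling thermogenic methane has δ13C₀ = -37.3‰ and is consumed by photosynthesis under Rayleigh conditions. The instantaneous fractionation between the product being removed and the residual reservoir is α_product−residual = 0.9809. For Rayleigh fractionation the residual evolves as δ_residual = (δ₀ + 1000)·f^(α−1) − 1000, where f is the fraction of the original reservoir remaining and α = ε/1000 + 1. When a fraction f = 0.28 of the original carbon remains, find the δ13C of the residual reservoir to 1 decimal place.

-13.6‰

Rayleigh residual: δ_res = (δ₀ + 1000)·f^(α−1) − 1000
α − 1 = -0.01910
f^(α−1) = 0.28^(-0.01910) = 1.024612
δ_res = (-37.3 + 1000) × 1.024612 − 1000 = 986.394 − 1000 = -13.61‰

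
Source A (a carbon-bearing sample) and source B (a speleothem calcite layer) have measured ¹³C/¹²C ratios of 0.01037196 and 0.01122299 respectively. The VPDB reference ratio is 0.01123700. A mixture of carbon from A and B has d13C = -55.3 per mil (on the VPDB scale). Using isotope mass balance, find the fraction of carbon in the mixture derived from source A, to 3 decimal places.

δ_A = (0.01037196/0.01123700 − 1)×1000 = (0.923019 − 1)×1000 = -76.981 per mil
δ_B = (0.01122299/0.01123700 − 1)×1000 = (0.998753 − 1)×1000 = -1.247 per mil
f_A = (δ_mix − δ_B)/(δ_A − δ_B) = (-55.3 − (-1.247))/(-76.981 − (-1.247))
f_A = -54.053 / -75.735 = 0.7137

0.714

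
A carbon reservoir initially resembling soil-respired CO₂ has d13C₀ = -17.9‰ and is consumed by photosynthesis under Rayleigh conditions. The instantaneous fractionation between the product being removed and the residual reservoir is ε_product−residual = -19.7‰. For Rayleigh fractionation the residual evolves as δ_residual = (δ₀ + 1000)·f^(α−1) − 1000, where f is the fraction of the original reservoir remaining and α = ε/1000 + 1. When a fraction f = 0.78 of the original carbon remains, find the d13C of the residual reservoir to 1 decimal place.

Rayleigh residual: δ_res = (δ₀ + 1000)·f^(α−1) − 1000
α = ε/1000 + 1 = 0.98030, so α − 1 = -0.01970
f^(α−1) = 0.78^(-0.01970) = 1.004907
δ_res = (-17.9 + 1000) × 1.004907 − 1000 = 986.919 − 1000 = -13.08‰

-13.1‰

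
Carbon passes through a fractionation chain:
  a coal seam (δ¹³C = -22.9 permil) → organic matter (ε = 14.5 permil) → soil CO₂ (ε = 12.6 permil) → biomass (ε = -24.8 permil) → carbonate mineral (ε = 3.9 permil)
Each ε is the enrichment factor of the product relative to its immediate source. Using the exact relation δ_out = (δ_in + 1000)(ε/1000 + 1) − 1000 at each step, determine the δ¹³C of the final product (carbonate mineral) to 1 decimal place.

-17.3 permil

step 1: δ = (-22.90 + 1000)·(14.5/1000 + 1) − 1000 = -8.73 permil
step 2: δ = (-8.73 + 1000)·(12.6/1000 + 1) − 1000 = 3.76 permil
step 3: δ = (3.76 + 1000)·(-24.8/1000 + 1) − 1000 = -21.14 permil
step 4: δ = (-21.14 + 1000)·(3.9/1000 + 1) − 1000 = -17.32 permil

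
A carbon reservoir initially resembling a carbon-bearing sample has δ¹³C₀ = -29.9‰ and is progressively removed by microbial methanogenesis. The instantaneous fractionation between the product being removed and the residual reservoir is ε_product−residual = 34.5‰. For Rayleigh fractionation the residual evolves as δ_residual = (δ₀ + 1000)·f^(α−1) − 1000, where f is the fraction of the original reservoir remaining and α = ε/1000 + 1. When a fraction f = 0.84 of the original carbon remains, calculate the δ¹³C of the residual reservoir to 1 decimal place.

Rayleigh residual: δ_res = (δ₀ + 1000)·f^(α−1) − 1000
α = ε/1000 + 1 = 1.03450, so α − 1 = 0.03450
f^(α−1) = 0.84^(0.03450) = 0.994003
δ_res = (-29.9 + 1000) × 0.994003 − 1000 = 964.282 − 1000 = -35.72‰

-35.7‰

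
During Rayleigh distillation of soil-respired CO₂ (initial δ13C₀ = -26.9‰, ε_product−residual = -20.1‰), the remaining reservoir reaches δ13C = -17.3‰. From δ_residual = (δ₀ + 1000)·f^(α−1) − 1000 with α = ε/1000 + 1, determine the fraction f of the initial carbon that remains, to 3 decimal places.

α − 1 = ε/1000 = -0.0201
(δ_res + 1000)/(δ₀ + 1000) = (-17.3 + 1000)/(-26.9 + 1000) = 982.7/973.1 = 1.009865
f = 1.009865^(1/-0.0201) = exp(ln(1.009865)/-0.0201) = exp(0.00982/-0.0201)
f = exp(-0.4884) = 0.6136

0.614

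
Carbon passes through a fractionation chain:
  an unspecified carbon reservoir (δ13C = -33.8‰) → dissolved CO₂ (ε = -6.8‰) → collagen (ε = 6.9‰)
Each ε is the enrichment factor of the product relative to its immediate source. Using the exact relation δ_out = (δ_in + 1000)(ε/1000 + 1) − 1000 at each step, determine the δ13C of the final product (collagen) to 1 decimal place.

-33.7‰

step 1: δ = (-33.80 + 1000)·(-6.8/1000 + 1) − 1000 = -40.37‰
step 2: δ = (-40.37 + 1000)·(6.9/1000 + 1) − 1000 = -33.75‰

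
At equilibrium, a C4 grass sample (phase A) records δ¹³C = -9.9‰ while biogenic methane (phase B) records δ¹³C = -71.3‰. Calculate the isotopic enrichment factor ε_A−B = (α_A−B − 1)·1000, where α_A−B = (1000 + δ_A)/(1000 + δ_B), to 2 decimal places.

66.11‰

α_A−B = (1000 + -9.9) / (1000 + -71.3) = 990.1 / 928.7 = 1.066114
ε_A−B = (1.066114 − 1) × 1000 = 66.114‰
(The approximation ε ≈ δ_A − δ_B would give 61.4‰.)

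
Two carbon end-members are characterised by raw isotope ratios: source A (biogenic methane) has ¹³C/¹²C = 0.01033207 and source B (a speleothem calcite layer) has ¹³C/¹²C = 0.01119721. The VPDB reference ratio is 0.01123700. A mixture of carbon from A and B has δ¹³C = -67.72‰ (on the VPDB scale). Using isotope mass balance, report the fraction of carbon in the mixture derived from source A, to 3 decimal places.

0.834

δ_A = (0.01033207/0.01123700 − 1)×1000 = (0.919469 − 1)×1000 = -80.531‰
δ_B = (0.01119721/0.01123700 − 1)×1000 = (0.996459 − 1)×1000 = -3.541‰
f_A = (δ_mix − δ_B)/(δ_A − δ_B) = (-67.72 − (-3.541))/(-80.531 − (-3.541))
f_A = -64.179 / -76.990 = 0.8336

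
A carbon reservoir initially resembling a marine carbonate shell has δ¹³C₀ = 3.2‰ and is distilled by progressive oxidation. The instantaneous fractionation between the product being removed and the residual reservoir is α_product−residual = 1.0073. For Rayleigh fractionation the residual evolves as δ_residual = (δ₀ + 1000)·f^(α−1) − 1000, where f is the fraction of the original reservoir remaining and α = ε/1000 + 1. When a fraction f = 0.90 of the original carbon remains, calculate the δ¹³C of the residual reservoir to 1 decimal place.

2.4‰

Rayleigh residual: δ_res = (δ₀ + 1000)·f^(α−1) − 1000
α − 1 = 0.00730
f^(α−1) = 0.90^(0.00730) = 0.999231
δ_res = (3.2 + 1000) × 0.999231 − 1000 = 1002.429 − 1000 = 2.43‰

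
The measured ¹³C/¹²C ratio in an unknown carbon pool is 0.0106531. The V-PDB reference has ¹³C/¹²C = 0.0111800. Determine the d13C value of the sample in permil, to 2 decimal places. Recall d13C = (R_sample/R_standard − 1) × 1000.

d13C = (R_sample / R_standard − 1) × 1000
R_sample / R_standard = 0.0106531 / 0.0111800 = 0.952871
d13C = (0.952871 − 1) × 1000 = -47.129 permil

-47.13 permil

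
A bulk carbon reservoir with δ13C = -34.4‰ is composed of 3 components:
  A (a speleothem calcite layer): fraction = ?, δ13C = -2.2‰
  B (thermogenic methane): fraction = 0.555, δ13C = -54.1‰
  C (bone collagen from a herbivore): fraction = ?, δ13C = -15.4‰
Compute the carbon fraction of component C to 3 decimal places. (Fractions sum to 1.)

0.257

Let f_C and f_A be the unknown fractions; fractions sum to 1 so f_C + f_A = 0.445.
Mass balance: Σ fᵢ·δᵢ = δ_bulk ⇒ f_C·(-15.4) + f_A·(-2.2) = -34.4 − (-30.026) = -4.374
Substitute f_A = 0.445 − f_C:
f_C·(-15.4 − -2.2) = -4.374 − 0.445×(-2.2) = -3.395
f_C = -3.395 / -13.2 = 0.2572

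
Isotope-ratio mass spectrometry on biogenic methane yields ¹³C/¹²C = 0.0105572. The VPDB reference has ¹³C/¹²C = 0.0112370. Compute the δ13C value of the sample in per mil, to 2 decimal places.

-60.50 per mil

δ13C = (R_sample / R_standard − 1) × 1000
R_sample / R_standard = 0.0105572 / 0.0112370 = 0.939503
δ13C = (0.939503 − 1) × 1000 = -60.497 per mil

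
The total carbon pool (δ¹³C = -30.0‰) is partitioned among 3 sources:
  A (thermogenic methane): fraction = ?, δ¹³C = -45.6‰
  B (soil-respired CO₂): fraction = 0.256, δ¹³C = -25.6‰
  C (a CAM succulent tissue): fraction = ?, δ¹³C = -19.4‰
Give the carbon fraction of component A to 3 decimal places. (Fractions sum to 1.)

0.344

Let f_A and f_C be the unknown fractions; fractions sum to 1 so f_A + f_C = 0.744.
Mass balance: Σ fᵢ·δᵢ = δ_bulk ⇒ f_A·(-45.6) + f_C·(-19.4) = -30.0 − (-6.554) = -23.446
Substitute f_C = 0.744 − f_A:
f_A·(-45.6 − -19.4) = -23.446 − 0.744×(-19.4) = -9.013
f_A = -9.013 / -26.2 = 0.3440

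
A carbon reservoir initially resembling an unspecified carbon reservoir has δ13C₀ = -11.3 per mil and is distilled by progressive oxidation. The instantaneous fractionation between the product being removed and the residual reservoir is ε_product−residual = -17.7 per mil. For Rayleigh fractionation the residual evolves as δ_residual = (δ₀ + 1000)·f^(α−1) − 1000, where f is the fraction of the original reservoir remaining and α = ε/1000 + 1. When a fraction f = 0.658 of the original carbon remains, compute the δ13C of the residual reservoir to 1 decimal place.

-3.9 per mil

Rayleigh residual: δ_res = (δ₀ + 1000)·f^(α−1) − 1000
α = ε/1000 + 1 = 0.98230, so α − 1 = -0.01770
f^(α−1) = 0.658^(-0.01770) = 1.007436
δ_res = (-11.3 + 1000) × 1.007436 − 1000 = 996.052 − 1000 = -3.95 per mil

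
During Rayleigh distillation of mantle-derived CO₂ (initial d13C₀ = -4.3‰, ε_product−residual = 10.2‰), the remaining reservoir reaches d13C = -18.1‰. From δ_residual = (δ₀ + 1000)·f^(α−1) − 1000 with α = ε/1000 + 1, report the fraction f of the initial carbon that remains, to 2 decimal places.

α − 1 = ε/1000 = 0.0102
(δ_res + 1000)/(δ₀ + 1000) = (-18.1 + 1000)/(-4.3 + 1000) = 981.9/995.7 = 0.986140
f = 0.986140^(1/0.0102) = exp(ln(0.986140)/0.0102) = exp(-0.01396/0.0102)
f = exp(-1.3683) = 0.2545

0.25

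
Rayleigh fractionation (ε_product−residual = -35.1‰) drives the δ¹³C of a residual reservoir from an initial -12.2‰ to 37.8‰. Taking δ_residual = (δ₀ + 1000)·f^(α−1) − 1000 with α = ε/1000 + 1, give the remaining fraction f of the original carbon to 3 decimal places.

0.245

α − 1 = ε/1000 = -0.0351
(δ_res + 1000)/(δ₀ + 1000) = (37.8 + 1000)/(-12.2 + 1000) = 1037.8/987.8 = 1.050618
f = 1.050618^(1/-0.0351) = exp(ln(1.050618)/-0.0351) = exp(0.04938/-0.0351)
f = exp(-1.4068) = 0.2449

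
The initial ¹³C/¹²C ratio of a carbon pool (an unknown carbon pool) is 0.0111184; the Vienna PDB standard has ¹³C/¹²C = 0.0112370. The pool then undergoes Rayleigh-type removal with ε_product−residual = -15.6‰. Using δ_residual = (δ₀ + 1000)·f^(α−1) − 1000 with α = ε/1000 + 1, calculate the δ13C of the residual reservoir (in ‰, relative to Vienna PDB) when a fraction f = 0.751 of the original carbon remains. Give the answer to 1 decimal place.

-6.1‰

δ₀ = (0.0111184/0.0112370 − 1)×1000 = (0.989446 − 1)×1000 = -10.554‰
α − 1 = ε/1000 = -0.0156
f^(α−1) = 0.751^(-0.0156) = 1.004477
δ_res = (-10.554 + 1000) × 1.004477 − 1000 = 993.875 − 1000 = -6.12‰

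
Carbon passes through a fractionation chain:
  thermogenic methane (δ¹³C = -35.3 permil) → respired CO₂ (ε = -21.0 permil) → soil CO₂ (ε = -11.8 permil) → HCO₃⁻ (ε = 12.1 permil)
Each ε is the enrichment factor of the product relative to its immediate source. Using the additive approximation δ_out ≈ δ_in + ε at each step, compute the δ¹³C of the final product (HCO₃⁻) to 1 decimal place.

-56.0 permil

step 1: δ ≈ -35.3 + (-21.0) = -56.3 permil
step 2: δ ≈ -56.3 + (-11.8) = -68.1 permil
step 3: δ ≈ -68.1 + (12.1) = -56.0 permil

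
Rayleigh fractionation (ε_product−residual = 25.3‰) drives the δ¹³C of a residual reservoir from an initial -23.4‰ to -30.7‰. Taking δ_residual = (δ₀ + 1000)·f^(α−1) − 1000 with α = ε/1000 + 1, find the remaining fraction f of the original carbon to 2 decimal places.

0.74

α − 1 = ε/1000 = 0.0253
(δ_res + 1000)/(δ₀ + 1000) = (-30.7 + 1000)/(-23.4 + 1000) = 969.3/976.6 = 0.992525
f = 0.992525^(1/0.0253) = exp(ln(0.992525)/0.0253) = exp(-0.00750/0.0253)
f = exp(-0.2966) = 0.7434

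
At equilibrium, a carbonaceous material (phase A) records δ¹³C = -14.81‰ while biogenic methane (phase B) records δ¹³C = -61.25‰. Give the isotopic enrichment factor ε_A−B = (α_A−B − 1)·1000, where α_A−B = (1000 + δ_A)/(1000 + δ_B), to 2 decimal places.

α_A−B = (1000 + -14.81) / (1000 + -61.25) = 985.19 / 938.75 = 1.049470
ε_A−B = (1.049470 − 1) × 1000 = 49.470‰
(The approximation ε ≈ δ_A − δ_B would give 46.44‰.)

49.47‰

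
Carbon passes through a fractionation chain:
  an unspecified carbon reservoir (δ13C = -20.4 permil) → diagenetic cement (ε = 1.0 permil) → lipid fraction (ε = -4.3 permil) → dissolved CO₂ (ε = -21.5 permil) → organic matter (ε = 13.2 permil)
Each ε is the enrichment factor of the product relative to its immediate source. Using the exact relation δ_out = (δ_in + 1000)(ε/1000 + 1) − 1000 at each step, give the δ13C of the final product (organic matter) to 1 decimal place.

step 1: δ = (-20.40 + 1000)·(1.0/1000 + 1) − 1000 = -19.42 permil
step 2: δ = (-19.42 + 1000)·(-4.3/1000 + 1) − 1000 = -23.64 permil
step 3: δ = (-23.64 + 1000)·(-21.5/1000 + 1) − 1000 = -44.63 permil
step 4: δ = (-44.63 + 1000)·(13.2/1000 + 1) − 1000 = -32.02 permil

-32.0 permil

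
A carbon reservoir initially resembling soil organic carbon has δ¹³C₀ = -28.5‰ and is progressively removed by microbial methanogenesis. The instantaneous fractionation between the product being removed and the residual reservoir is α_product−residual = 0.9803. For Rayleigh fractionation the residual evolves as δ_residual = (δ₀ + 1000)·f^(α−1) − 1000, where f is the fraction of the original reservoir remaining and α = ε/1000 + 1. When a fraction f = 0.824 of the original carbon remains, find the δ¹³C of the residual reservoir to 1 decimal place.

-24.8‰

Rayleigh residual: δ_res = (δ₀ + 1000)·f^(α−1) − 1000
α − 1 = -0.01970
f^(α−1) = 0.824^(-0.01970) = 1.003821
δ_res = (-28.5 + 1000) × 1.003821 − 1000 = 975.212 − 1000 = -24.79‰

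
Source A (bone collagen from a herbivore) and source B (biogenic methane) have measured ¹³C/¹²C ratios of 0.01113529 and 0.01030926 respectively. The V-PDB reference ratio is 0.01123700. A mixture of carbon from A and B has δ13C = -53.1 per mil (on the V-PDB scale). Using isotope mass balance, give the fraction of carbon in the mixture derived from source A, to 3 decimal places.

0.401

δ_A = (0.01113529/0.01123700 − 1)×1000 = (0.990949 − 1)×1000 = -9.051 per mil
δ_B = (0.01030926/0.01123700 − 1)×1000 = (0.917439 − 1)×1000 = -82.561 per mil
f_A = (δ_mix − δ_B)/(δ_A − δ_B) = (-53.1 − (-82.561))/(-9.051 − (-82.561))
f_A = 29.461 / 73.510 = 0.4008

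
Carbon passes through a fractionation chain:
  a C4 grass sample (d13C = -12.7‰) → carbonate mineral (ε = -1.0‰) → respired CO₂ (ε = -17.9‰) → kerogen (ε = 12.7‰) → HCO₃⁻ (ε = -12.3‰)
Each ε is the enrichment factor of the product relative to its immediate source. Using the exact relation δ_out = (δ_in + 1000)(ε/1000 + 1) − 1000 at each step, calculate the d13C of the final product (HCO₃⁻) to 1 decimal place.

-31.1‰

step 1: δ = (-12.70 + 1000)·(-1.0/1000 + 1) − 1000 = -13.69‰
step 2: δ = (-13.69 + 1000)·(-17.9/1000 + 1) − 1000 = -31.34‰
step 3: δ = (-31.34 + 1000)·(12.7/1000 + 1) − 1000 = -19.04‰
step 4: δ = (-19.04 + 1000)·(-12.3/1000 + 1) − 1000 = -31.11‰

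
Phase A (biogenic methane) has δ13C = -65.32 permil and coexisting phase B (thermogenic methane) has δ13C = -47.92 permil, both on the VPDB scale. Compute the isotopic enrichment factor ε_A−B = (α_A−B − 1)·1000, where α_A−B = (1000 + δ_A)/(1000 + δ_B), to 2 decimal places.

-18.28 permil

α_A−B = (1000 + -65.32) / (1000 + -47.92) = 934.68 / 952.08 = 0.981724
ε_A−B = (0.981724 − 1) × 1000 = -18.276 permil
(The approximation ε ≈ δ_A − δ_B would give -17.40 permil.)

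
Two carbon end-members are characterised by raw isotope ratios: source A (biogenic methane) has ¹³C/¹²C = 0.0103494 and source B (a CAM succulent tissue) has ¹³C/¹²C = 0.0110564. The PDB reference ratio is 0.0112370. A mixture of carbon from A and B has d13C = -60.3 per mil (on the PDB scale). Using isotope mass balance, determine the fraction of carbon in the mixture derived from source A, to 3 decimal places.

0.703

δ_A = (0.0103494/0.0112370 − 1)×1000 = (0.921011 − 1)×1000 = -78.989 per mil
δ_B = (0.0110564/0.0112370 − 1)×1000 = (0.983928 − 1)×1000 = -16.072 per mil
f_A = (δ_mix − δ_B)/(δ_A − δ_B) = (-60.3 − (-16.072))/(-78.989 − (-16.072))
f_A = -44.228 / -62.917 = 0.7030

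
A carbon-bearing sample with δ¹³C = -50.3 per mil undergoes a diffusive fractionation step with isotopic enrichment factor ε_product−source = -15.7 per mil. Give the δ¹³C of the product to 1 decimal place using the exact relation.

-65.2 per mil

To first order, δ_product ≈ δ_source + ε = -66.0 per mil.
Exactly, δ_product = (δ_source + 1000)·(ε/1000 + 1) − 1000.
δ_product = (-50.3 + 1000) × (-15.7/1000 + 1) − 1000
δ_product = -65.21 per mil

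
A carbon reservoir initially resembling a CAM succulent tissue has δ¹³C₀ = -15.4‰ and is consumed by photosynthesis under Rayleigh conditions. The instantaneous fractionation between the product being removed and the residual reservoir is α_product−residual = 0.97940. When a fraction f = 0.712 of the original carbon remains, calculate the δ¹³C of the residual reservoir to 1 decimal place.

Rayleigh residual: δ_res = (δ₀ + 1000)·f^(α−1) − 1000
α − 1 = -0.02060
f^(α−1) = 0.712^(-0.02060) = 1.007022
δ_res = (-15.4 + 1000) × 1.007022 − 1000 = 991.514 − 1000 = -8.49‰

-8.5‰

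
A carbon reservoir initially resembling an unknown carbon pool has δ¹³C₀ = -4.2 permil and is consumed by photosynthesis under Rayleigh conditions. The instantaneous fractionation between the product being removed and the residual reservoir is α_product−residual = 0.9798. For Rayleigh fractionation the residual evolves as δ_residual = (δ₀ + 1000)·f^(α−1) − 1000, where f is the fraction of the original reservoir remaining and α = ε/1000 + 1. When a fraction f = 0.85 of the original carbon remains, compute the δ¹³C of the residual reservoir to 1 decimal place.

-0.9 permil

Rayleigh residual: δ_res = (δ₀ + 1000)·f^(α−1) − 1000
α − 1 = -0.02020
f^(α−1) = 0.85^(-0.02020) = 1.003288
δ_res = (-4.2 + 1000) × 1.003288 − 1000 = 999.074 − 1000 = -0.93 permil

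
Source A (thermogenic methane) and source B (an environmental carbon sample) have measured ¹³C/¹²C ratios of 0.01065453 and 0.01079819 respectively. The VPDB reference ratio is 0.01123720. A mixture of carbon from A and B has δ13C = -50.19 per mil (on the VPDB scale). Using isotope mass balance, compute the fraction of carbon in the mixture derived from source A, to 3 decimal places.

δ_A = (0.01065453/0.01123720 − 1)×1000 = (0.948148 − 1)×1000 = -51.852 per mil
δ_B = (0.01079819/0.01123720 − 1)×1000 = (0.960932 − 1)×1000 = -39.068 per mil
f_A = (δ_mix − δ_B)/(δ_A − δ_B) = (-50.19 − (-39.068))/(-51.852 − (-39.068))
f_A = -11.122 / -12.784 = 0.8700

0.870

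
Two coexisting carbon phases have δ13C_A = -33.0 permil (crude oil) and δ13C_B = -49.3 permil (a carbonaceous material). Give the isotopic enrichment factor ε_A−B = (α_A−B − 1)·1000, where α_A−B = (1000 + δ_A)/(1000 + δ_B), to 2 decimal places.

17.15 permil

α_A−B = (1000 + -33.0) / (1000 + -49.3) = 967.0 / 950.7 = 1.017145
ε_A−B = (1.017145 − 1) × 1000 = 17.145 permil
(The approximation ε ≈ δ_A − δ_B would give 16.3 permil.)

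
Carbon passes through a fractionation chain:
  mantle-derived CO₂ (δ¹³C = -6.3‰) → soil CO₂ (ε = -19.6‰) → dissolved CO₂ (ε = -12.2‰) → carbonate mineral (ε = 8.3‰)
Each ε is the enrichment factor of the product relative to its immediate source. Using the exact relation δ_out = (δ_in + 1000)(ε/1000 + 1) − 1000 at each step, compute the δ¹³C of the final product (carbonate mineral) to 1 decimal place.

-29.7‰

step 1: δ = (-6.30 + 1000)·(-19.6/1000 + 1) − 1000 = -25.78‰
step 2: δ = (-25.78 + 1000)·(-12.2/1000 + 1) − 1000 = -37.66‰
step 3: δ = (-37.66 + 1000)·(8.3/1000 + 1) − 1000 = -29.67‰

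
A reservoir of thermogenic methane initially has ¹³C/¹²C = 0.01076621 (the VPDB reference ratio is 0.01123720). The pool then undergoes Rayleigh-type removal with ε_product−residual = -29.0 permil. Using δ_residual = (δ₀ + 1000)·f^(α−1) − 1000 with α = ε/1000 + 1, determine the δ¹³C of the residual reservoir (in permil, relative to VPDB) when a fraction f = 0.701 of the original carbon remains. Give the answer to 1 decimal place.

-32.0 permil

δ₀ = (0.01076621/0.01123720 − 1)×1000 = (0.958087 − 1)×1000 = -41.913 permil
α − 1 = ε/1000 = -0.0290
f^(α−1) = 0.701^(-0.0290) = 1.010355
δ_res = (-41.913 + 1000) × 1.010355 − 1000 = 968.008 − 1000 = -31.99 permil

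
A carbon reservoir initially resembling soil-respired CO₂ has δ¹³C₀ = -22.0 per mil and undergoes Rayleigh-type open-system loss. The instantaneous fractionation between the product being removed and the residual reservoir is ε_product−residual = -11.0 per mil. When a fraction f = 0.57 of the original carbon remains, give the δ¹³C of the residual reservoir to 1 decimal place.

-15.9 per mil

Rayleigh residual: δ_res = (δ₀ + 1000)·f^(α−1) − 1000
α = ε/1000 + 1 = 0.98900, so α − 1 = -0.01100
f^(α−1) = 0.57^(-0.01100) = 1.006202
δ_res = (-22.0 + 1000) × 1.006202 − 1000 = 984.066 − 1000 = -15.93 per mil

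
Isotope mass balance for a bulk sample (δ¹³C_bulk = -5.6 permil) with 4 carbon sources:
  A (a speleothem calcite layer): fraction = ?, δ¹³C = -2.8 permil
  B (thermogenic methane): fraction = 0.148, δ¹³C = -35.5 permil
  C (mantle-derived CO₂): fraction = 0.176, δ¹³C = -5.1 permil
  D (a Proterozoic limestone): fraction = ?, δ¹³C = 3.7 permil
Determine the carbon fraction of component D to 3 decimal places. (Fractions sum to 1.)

0.376

Let f_D and f_A be the unknown fractions; fractions sum to 1 so f_D + f_A = 0.676.
Mass balance: Σ fᵢ·δᵢ = δ_bulk ⇒ f_D·(3.7) + f_A·(-2.8) = -5.6 − (-6.152) = 0.552
Substitute f_A = 0.676 − f_D:
f_D·(3.7 − -2.8) = 0.552 − 0.676×(-2.8) = 2.444
f_D = 2.444 / 6.5 = 0.3761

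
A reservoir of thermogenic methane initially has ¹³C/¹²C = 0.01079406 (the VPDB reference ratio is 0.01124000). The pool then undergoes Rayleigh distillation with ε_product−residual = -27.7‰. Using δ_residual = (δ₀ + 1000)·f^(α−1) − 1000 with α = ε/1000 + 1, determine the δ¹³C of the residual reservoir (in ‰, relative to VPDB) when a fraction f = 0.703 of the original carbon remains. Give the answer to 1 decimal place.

-30.3‰

δ₀ = (0.01079406/0.01124000 − 1)×1000 = (0.960326 − 1)×1000 = -39.674‰
α − 1 = ε/1000 = -0.0277
f^(α−1) = 0.703^(-0.0277) = 1.009809
δ_res = (-39.674 + 1000) × 1.009809 − 1000 = 969.746 − 1000 = -30.25‰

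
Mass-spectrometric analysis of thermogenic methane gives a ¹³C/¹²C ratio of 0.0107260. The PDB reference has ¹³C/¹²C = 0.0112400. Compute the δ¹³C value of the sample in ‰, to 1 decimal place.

-45.7‰

δ¹³C = (R_sample / R_standard − 1) × 1000
R_sample / R_standard = 0.0107260 / 0.0112400 = 0.954270
δ¹³C = (0.954270 − 1) × 1000 = -45.73‰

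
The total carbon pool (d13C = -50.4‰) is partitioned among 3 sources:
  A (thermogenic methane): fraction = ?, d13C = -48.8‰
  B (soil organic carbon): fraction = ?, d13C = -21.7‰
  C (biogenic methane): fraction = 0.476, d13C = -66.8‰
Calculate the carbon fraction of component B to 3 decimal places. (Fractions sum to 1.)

0.257

Let f_B and f_A be the unknown fractions; fractions sum to 1 so f_B + f_A = 0.524.
Mass balance: Σ fᵢ·δᵢ = δ_bulk ⇒ f_B·(-21.7) + f_A·(-48.8) = -50.4 − (-31.797) = -18.603
Substitute f_A = 0.524 − f_B:
f_B·(-21.7 − -48.8) = -18.603 − 0.524×(-48.8) = 6.968
f_B = 6.968 / 27.1 = 0.2571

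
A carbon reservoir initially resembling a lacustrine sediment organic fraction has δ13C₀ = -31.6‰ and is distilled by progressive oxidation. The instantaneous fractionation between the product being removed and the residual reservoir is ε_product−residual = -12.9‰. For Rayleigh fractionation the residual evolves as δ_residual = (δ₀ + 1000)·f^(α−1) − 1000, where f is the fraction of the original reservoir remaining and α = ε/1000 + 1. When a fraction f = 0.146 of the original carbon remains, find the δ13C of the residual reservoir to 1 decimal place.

-7.3‰

Rayleigh residual: δ_res = (δ₀ + 1000)·f^(α−1) − 1000
α = ε/1000 + 1 = 0.98710, so α − 1 = -0.01290
f^(α−1) = 0.146^(-0.01290) = 1.025132
δ_res = (-31.6 + 1000) × 1.025132 − 1000 = 992.738 − 1000 = -7.26‰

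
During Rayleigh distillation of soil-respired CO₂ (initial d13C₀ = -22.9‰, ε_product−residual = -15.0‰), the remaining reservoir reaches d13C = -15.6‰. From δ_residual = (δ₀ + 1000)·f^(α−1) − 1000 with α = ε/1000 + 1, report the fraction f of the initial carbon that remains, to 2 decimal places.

0.61

α − 1 = ε/1000 = -0.0150
(δ_res + 1000)/(δ₀ + 1000) = (-15.6 + 1000)/(-22.9 + 1000) = 984.4/977.1 = 1.007471
f = 1.007471^(1/-0.0150) = exp(ln(1.007471)/-0.0150) = exp(0.00744/-0.0150)
f = exp(-0.4962) = 0.6088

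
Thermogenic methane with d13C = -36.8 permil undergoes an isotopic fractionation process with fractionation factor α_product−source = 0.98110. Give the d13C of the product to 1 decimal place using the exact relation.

δ_product = (δ_source + 1000)·α − 1000
δ_product = (-36.8 + 1000) × 0.98110 − 1000
δ_product = 944.996 − 1000 = -55.00 permil

-55.0 permil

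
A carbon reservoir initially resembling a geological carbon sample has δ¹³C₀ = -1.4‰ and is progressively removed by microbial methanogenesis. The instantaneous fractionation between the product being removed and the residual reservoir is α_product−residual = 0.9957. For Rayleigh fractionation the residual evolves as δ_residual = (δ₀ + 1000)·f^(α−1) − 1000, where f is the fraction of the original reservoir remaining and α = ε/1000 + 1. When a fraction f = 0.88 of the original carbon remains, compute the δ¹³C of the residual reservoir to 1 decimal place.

-0.9‰

Rayleigh residual: δ_res = (δ₀ + 1000)·f^(α−1) − 1000
α − 1 = -0.00430
f^(α−1) = 0.88^(-0.00430) = 1.000550
δ_res = (-1.4 + 1000) × 1.000550 − 1000 = 999.149 − 1000 = -0.85‰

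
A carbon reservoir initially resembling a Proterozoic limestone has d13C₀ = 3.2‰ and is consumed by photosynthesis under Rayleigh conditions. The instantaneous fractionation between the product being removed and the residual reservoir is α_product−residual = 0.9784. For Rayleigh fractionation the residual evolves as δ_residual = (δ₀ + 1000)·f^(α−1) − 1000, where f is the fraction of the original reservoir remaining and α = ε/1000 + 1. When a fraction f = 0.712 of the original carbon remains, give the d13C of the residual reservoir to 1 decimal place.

10.6‰

Rayleigh residual: δ_res = (δ₀ + 1000)·f^(α−1) − 1000
α − 1 = -0.02160
f^(α−1) = 0.712^(-0.02160) = 1.007364
δ_res = (3.2 + 1000) × 1.007364 − 1000 = 1010.588 − 1000 = 10.59‰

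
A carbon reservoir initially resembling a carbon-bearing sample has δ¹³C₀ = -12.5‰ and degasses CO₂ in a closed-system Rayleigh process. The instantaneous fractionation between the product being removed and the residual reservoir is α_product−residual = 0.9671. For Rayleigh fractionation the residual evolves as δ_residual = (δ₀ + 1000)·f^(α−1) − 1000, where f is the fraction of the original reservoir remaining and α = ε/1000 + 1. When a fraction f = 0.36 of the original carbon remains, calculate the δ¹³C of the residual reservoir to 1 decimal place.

Rayleigh residual: δ_res = (δ₀ + 1000)·f^(α−1) − 1000
α − 1 = -0.03290
f^(α−1) = 0.36^(-0.03290) = 1.034184
δ_res = (-12.5 + 1000) × 1.034184 − 1000 = 1021.256 − 1000 = 21.26‰

21.3‰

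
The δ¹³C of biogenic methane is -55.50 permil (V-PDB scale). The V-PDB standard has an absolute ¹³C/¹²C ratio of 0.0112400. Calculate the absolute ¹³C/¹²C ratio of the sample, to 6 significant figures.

0.0106162

R_sample = R_standard × (δ¹³C/1000 + 1)
R_sample = 0.0112400 × (-55.50/1000 + 1) = 0.0112400 × 0.944500
R_sample = 0.0106162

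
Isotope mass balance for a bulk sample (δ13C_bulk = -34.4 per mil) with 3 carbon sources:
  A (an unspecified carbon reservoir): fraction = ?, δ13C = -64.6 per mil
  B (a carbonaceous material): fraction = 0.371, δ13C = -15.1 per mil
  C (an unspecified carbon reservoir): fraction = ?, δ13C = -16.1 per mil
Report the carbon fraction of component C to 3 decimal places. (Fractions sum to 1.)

0.244

Let f_C and f_A be the unknown fractions; fractions sum to 1 so f_C + f_A = 0.629.
Mass balance: Σ fᵢ·δᵢ = δ_bulk ⇒ f_C·(-16.1) + f_A·(-64.6) = -34.4 − (-5.602) = -28.798
Substitute f_A = 0.629 − f_C:
f_C·(-16.1 − -64.6) = -28.798 − 0.629×(-64.6) = 11.835
f_C = 11.835 / 48.5 = 0.2440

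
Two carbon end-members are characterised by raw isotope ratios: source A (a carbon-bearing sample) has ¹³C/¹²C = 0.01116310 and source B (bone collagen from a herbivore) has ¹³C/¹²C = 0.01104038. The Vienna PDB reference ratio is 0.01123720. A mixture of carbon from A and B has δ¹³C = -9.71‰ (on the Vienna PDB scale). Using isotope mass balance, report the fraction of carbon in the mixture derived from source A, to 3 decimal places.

0.715

δ_A = (0.01116310/0.01123720 − 1)×1000 = (0.993406 − 1)×1000 = -6.594‰
δ_B = (0.01104038/0.01123720 − 1)×1000 = (0.982485 − 1)×1000 = -17.515‰
f_A = (δ_mix − δ_B)/(δ_A − δ_B) = (-9.71 − (-17.515))/(-6.594 − (-17.515))
f_A = 7.805 / 10.921 = 0.7147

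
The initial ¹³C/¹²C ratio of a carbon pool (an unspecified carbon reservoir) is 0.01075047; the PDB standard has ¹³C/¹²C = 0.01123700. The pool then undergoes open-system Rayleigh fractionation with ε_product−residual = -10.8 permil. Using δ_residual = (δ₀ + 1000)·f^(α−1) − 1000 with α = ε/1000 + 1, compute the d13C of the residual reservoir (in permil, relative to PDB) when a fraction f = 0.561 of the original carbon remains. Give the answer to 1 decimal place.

δ₀ = (0.01075047/0.01123700 − 1)×1000 = (0.956703 − 1)×1000 = -43.297 permil
α − 1 = ε/1000 = -0.0108
f^(α−1) = 0.561^(-0.0108) = 1.006262
δ_res = (-43.297 + 1000) × 1.006262 − 1000 = 962.694 − 1000 = -37.31 permil

-37.3 permil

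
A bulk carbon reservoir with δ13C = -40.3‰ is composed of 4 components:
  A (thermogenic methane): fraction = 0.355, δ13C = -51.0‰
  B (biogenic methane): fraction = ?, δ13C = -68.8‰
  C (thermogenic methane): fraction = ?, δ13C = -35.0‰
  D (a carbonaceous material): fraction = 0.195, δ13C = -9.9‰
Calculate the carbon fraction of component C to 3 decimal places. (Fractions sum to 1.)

0.316

Let f_C and f_B be the unknown fractions; fractions sum to 1 so f_C + f_B = 0.450.
Mass balance: Σ fᵢ·δᵢ = δ_bulk ⇒ f_C·(-35.0) + f_B·(-68.8) = -40.3 − (-20.035) = -20.264
Substitute f_B = 0.450 − f_C:
f_C·(-35.0 − -68.8) = -20.264 − 0.450×(-68.8) = 10.696
f_C = 10.696 / 33.8 = 0.3164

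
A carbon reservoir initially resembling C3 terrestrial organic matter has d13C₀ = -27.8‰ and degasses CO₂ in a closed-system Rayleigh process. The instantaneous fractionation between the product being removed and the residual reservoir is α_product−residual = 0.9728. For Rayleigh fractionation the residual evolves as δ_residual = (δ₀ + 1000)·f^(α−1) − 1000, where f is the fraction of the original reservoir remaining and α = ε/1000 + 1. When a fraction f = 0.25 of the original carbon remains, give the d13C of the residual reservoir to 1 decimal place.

Rayleigh residual: δ_res = (δ₀ + 1000)·f^(α−1) − 1000
α − 1 = -0.02720
f^(α−1) = 0.25^(-0.02720) = 1.038427
δ_res = (-27.8 + 1000) × 1.038427 − 1000 = 1009.559 − 1000 = 9.56‰

9.6‰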